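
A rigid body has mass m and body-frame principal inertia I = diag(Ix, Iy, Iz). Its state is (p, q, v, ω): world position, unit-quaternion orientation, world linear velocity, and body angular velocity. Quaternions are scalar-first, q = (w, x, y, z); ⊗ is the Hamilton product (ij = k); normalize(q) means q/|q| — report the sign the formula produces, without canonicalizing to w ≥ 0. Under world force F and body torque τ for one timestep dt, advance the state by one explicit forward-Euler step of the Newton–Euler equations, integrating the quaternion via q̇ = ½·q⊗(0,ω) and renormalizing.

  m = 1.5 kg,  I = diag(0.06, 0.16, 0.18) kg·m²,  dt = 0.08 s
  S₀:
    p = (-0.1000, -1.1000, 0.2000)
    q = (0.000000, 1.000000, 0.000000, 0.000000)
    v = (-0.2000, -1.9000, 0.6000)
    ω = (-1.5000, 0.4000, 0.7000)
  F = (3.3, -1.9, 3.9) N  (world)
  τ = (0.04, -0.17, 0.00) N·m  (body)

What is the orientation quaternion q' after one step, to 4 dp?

q⊗(0,ω) = (1.5000000, 0.0000000, -0.7000000, 0.4000000)
updated quaternion q' = (0.0599, 0.9977, -0.0279, 0.0160)

q' = (0.0599, 0.9977, -0.0279, 0.0160)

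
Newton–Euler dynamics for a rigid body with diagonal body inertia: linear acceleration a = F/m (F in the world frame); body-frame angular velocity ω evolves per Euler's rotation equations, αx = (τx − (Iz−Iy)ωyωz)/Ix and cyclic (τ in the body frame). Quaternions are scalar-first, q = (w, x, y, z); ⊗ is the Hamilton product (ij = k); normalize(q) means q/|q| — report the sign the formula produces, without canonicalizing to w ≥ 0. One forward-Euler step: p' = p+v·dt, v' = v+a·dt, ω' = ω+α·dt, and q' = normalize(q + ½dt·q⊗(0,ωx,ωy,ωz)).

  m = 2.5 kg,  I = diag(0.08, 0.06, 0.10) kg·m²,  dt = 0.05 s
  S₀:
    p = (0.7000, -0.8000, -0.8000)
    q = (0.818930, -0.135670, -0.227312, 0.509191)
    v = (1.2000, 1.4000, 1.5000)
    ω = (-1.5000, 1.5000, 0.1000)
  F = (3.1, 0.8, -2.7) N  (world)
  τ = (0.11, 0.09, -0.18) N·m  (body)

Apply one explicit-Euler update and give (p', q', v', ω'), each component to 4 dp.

p' = (0.7600, -0.7300, -0.7250)
q' = (0.8199, -0.1858, -0.2151, 0.4969)
v' = (1.2620, 1.4160, 1.4460)
ω' = (-1.4350, 1.5725, -0.0125)

a = F/m = (1.2400, 0.3200, -1.0800)
p' = p + v·dt = (0.7600, -0.7300, -0.7250)
v' = v + a·dt = (1.2620, 1.4160, 1.4460)
ω×(Iω) gyroscopic = (0.0060, 0.0030, 0.0450)
α = I⁻¹(τ − ω×Iω) = (1.3000, 1.4500, -2.2500)
ω + α·dt = (-1.4350, 1.5725, -0.0125)
Hamilton product q⊗(0,ω) = (0.0865439, -2.0149127, 0.4781755, -0.4625800)
q' = normalize(q + ½dt·q⊗(0,ω)) = (0.8199, -0.1858, -0.2151, 0.4969)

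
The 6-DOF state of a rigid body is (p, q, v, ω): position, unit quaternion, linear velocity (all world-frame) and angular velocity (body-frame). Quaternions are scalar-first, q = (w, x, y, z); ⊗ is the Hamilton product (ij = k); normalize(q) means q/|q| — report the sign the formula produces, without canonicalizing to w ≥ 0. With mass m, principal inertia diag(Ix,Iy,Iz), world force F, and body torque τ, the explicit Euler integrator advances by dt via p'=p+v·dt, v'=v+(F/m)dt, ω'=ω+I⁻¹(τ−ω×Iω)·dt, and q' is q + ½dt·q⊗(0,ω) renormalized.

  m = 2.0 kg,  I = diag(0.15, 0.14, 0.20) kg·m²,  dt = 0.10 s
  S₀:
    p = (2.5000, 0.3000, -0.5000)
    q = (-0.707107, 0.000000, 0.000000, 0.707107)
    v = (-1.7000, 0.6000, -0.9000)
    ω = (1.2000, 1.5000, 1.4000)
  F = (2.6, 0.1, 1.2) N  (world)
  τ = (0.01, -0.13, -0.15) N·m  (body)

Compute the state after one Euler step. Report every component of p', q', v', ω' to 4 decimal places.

p' = (2.3300, 0.3600, -0.5900)
q' = (-0.7513, -0.0948, -0.0105, 0.6530)
v' = (-1.5700, 0.6050, -0.8400)
ω' = (1.1227, 1.4671, 1.3340)

angular accel α = (-0.7733, -0.3286, -0.6600)
ω + α·dt = (1.1227, 1.4671, 1.3340)
2q̇ = q⊗(0,ω) = (-0.9899498, -1.9091889, -0.2121321, -0.9899498)
q + ½dt·q⊗(0,ω), renormalized = (-0.7513, -0.0948, -0.0105, 0.6530)
new position p' = (2.3300, 0.3600, -0.5900)
v' = v + a·dt = (-1.5700, 0.6050, -0.8400)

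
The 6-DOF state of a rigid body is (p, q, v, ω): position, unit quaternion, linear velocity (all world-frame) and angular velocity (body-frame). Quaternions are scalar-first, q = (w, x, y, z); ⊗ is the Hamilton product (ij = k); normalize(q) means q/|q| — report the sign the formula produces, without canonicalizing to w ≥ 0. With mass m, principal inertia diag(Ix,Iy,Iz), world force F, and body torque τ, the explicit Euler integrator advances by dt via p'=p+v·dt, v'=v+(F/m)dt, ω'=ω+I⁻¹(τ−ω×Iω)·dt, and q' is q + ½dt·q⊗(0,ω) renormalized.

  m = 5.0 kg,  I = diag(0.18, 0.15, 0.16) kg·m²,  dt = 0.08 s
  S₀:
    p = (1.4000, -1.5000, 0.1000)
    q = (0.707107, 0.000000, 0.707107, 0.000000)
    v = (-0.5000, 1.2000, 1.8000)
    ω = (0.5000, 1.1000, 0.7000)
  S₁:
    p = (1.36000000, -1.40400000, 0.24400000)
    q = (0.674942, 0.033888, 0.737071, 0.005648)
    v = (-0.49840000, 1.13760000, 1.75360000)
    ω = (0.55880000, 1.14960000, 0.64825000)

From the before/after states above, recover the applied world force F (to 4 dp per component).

velocity change Δv = (0.00160000, -0.06240000, -0.04640000)
m·(v₁−v₀)/dt = (0.1000, -3.9000, -2.9000)

F = (0.1000, -3.9000, -2.9000)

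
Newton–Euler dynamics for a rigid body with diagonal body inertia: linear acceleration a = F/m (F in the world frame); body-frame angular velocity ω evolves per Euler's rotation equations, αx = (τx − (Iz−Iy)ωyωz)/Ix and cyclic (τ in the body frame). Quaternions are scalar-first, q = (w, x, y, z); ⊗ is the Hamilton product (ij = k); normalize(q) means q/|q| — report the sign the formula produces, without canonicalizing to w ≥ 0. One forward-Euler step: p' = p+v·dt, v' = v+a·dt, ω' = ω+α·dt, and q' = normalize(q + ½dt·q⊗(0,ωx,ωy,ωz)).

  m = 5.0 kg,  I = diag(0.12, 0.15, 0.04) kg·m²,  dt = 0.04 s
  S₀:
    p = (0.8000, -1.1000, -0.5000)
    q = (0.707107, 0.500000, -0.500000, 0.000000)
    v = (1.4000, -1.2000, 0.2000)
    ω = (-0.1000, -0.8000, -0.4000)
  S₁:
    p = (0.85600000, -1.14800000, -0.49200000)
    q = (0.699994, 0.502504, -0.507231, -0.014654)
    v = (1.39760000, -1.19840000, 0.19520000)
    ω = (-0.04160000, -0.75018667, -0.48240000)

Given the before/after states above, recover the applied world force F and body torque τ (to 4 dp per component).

Δv = v₁−v₀ = (-0.00240000, 0.00160000, -0.00480000)
m·(v₁−v₀)/dt = (-0.3000, 0.2000, -0.6000)
Δω = ω₁−ω₀ = (0.05840000, 0.04981333, -0.08240000)
τ = I·(Δω/dt) + ω₀×(Iω₀) = (0.1400, 0.1900, -0.0800)

F = (-0.3000, 0.2000, -0.6000)
τ = (0.1400, 0.1900, -0.0800)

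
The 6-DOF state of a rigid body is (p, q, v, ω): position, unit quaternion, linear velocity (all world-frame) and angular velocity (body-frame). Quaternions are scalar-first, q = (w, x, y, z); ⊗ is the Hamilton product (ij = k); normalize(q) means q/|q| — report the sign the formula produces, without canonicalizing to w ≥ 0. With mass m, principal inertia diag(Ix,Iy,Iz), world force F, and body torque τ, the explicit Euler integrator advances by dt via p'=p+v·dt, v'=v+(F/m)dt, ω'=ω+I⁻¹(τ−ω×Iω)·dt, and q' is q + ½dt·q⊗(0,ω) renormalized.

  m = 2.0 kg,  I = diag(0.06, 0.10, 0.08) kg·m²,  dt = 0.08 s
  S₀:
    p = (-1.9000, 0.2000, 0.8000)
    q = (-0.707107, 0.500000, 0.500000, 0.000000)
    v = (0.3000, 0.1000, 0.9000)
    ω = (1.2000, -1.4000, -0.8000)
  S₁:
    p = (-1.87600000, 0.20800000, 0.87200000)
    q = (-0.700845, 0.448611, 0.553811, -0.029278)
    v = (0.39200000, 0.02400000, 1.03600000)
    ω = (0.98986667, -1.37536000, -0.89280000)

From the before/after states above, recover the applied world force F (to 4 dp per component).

F = (2.3000, -1.9000, 3.4000)

velocity change Δv = (0.09200000, -0.07600000, 0.13600000)
m·(v₁−v₀)/dt = (2.3000, -1.9000, 3.4000)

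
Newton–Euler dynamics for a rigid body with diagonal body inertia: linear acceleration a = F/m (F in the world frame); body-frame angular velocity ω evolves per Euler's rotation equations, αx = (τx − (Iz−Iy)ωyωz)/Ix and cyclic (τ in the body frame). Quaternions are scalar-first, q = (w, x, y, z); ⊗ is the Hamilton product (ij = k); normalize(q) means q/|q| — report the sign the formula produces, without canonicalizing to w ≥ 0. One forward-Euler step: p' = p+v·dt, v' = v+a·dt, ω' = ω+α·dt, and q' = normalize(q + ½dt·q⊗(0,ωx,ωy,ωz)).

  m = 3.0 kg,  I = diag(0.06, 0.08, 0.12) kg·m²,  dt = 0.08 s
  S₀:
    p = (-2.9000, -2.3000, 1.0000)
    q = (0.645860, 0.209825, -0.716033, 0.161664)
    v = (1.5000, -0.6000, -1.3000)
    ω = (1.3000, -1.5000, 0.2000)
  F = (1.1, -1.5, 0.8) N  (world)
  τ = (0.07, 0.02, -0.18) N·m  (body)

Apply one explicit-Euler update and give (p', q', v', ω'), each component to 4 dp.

p' = (-2.7800, -2.3480, 0.8960)
q' = (0.5888, 0.2466, -0.7457, 0.1909)
v' = (1.5293, -0.6400, -1.2787)
ω' = (1.4093, -1.4644, 0.1060)

new position p' = (-2.7800, -2.3480, 0.8960)
v + (F/m)dt = (1.5293, -0.6400, -1.2787)
angular accel α = (1.3667, 0.4450, -1.1750)
new body rate ω' = (1.4093, -1.4644, 0.1060)
Hamilton product q⊗(0,ω) = (-1.3791548, 0.9389074, -0.8005918, 0.7452774)
q + ½dt·q⊗(0,ω), renormalized = (0.5888, 0.2466, -0.7457, 0.1909)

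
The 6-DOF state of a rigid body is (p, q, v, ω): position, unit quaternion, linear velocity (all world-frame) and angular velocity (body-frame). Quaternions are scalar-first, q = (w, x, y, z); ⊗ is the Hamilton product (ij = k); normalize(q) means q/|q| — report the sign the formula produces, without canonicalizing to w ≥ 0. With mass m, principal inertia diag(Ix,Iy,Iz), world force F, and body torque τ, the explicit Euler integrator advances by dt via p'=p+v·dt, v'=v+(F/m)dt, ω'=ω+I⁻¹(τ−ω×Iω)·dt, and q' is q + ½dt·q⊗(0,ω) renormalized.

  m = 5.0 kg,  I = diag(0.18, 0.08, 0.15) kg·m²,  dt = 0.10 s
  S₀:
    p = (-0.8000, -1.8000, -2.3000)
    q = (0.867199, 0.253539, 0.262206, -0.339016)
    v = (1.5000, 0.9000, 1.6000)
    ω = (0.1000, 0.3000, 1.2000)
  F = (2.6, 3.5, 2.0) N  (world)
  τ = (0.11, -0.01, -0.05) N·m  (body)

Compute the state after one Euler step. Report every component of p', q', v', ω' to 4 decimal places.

p' = (-0.6500, -1.7100, -2.1400)
q' = (0.8806, 0.2782, 0.2578, -0.2839)
v' = (1.5520, 0.9700, 1.6400)
ω' = (0.1471, 0.2830, 1.1687)

angular accel α = (0.4711, -0.1700, -0.3133)
new body rate ω' = (0.1471, 0.2830, 1.1687)
Hamilton product q⊗(0,ω) = (0.3028035, 0.5030719, -0.0779887, 1.0904799)
updated quaternion q' = (0.8806, 0.2782, 0.2578, -0.2839)
linear accel F/m = (0.5200, 0.7000, 0.4000)
p' = p + v·dt = (-0.6500, -1.7100, -2.1400)
new velocity v' = (1.5520, 0.9700, 1.6400)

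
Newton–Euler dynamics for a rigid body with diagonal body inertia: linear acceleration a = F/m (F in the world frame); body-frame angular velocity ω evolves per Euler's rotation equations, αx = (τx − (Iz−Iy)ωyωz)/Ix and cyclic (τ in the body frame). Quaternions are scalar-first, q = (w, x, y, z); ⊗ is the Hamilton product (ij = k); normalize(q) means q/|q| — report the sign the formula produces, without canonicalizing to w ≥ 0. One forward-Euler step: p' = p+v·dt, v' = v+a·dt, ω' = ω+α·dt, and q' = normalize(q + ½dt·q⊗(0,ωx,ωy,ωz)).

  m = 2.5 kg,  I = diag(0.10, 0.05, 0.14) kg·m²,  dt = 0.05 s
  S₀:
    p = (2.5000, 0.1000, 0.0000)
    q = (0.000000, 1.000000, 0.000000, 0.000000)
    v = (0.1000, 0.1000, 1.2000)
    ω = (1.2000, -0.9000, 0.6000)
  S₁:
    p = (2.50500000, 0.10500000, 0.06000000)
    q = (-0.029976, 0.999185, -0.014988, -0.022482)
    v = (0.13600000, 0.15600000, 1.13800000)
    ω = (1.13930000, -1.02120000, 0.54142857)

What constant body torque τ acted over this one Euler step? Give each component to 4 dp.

rate change Δω = (-0.06070000, -0.12120000, -0.05857143)
ω₀×(Iω₀) = (-0.0486, -0.0288, 0.0540)
τ = I·(Δω/dt) + ω₀×(Iω₀) = (-0.1700, -0.1500, -0.1100)

τ = (-0.1700, -0.1500, -0.1100)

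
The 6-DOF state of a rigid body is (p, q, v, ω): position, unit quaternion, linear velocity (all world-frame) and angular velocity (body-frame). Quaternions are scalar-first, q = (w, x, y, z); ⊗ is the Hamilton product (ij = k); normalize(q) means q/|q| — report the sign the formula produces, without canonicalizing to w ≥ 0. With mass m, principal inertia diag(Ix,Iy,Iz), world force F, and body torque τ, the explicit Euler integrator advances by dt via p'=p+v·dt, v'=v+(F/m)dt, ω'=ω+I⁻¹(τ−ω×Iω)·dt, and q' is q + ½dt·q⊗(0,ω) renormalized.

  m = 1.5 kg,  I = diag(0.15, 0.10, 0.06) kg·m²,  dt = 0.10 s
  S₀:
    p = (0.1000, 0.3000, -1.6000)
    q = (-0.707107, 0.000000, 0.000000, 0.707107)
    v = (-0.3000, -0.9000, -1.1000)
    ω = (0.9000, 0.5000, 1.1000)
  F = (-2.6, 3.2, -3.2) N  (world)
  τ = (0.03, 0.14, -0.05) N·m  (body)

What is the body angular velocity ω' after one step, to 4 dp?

ω×(Iω) gyroscopic = (-0.0220, 0.0891, -0.0225)
α = I⁻¹(τ − ω×Iω) = (0.3467, 0.5090, -0.4583)
ω + α·dt = (0.9347, 0.5509, 1.0542)

ω' = (0.9347, 0.5509, 1.0542)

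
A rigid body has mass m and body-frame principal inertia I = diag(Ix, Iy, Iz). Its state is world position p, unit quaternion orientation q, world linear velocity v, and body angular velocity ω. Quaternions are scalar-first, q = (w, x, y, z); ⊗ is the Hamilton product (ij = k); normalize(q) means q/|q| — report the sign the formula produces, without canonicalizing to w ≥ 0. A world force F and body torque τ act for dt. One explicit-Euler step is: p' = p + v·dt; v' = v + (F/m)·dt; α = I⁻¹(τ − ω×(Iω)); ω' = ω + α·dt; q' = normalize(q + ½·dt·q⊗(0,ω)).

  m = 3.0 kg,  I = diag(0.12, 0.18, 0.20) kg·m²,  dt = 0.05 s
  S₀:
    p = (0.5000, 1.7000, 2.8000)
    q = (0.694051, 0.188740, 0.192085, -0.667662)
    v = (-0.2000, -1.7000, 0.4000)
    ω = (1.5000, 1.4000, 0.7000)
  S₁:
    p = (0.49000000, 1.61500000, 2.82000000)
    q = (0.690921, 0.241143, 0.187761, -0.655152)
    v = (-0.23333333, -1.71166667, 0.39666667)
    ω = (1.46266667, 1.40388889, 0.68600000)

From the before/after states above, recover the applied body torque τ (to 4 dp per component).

τ = (-0.0700, -0.0700, 0.0700)

ω₁ − ω₀ = (-0.03733333, 0.00388889, -0.01400000)
ω₀×(Iω₀) = (0.0196, -0.0840, 0.1260)
applied torque τ = (-0.0700, -0.0700, 0.0700)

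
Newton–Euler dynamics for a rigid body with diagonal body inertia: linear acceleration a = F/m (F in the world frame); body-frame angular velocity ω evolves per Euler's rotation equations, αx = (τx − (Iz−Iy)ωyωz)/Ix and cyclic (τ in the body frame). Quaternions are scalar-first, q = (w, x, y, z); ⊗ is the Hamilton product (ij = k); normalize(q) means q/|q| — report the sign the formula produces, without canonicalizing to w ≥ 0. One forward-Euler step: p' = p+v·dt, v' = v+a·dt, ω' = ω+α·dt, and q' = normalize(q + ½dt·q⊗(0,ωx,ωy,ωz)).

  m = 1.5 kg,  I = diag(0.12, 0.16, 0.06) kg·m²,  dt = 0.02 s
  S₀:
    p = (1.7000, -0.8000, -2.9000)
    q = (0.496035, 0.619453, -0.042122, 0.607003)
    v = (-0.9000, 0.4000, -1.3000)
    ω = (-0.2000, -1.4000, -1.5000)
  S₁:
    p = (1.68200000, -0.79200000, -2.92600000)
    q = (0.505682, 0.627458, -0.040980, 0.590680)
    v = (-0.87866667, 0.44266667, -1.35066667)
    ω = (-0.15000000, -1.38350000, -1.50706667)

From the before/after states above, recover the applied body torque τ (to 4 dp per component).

τ = (0.0900, 0.1500, -0.0100)

rate change Δω = (0.05000000, 0.01650000, -0.00706667)
ω₀×(Iω₀) = (-0.2100, 0.0180, 0.0112)
I·α + gyro = (0.0900, 0.1500, -0.0100)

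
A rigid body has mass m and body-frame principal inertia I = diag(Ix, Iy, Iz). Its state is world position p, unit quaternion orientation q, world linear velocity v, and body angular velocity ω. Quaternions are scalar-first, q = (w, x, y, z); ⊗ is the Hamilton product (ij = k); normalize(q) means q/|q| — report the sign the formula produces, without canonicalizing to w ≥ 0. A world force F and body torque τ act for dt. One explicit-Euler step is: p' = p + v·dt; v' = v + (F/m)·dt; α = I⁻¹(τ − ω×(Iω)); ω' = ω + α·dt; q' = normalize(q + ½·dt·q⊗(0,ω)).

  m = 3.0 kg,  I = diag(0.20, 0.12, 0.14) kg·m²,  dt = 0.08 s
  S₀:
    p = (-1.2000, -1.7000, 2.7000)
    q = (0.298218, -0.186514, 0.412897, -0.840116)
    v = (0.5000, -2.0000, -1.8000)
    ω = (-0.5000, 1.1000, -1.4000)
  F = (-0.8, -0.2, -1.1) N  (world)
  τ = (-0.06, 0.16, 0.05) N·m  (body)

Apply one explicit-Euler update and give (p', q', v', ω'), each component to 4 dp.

p' = (-1.1600, -1.8600, 2.5560)
q' = (0.2286, -0.1781, 0.4312, -0.8544)
v' = (0.4787, -2.0053, -1.8293)
ω' = (-0.5117, 1.1787, -1.3966)

new position p' = (-1.1600, -1.8600, 2.5560)
v + (F/m)dt = (0.4787, -2.0053, -1.8293)
ω×(Iω) gyroscopic = (-0.0308, 0.0420, 0.0440)
(τ − ω×Iω)/I = (-0.1460, 0.9833, 0.0429)
ω' = ω + α·dt = (-0.5117, 1.1787, -1.3966)
Hamilton product q⊗(0,ω) = (-1.7236061, 0.1969628, 0.4869782, -0.4162221)
q' = normalize(q + ½dt·q⊗(0,ω)) = (0.2286, -0.1781, 0.4312, -0.8544)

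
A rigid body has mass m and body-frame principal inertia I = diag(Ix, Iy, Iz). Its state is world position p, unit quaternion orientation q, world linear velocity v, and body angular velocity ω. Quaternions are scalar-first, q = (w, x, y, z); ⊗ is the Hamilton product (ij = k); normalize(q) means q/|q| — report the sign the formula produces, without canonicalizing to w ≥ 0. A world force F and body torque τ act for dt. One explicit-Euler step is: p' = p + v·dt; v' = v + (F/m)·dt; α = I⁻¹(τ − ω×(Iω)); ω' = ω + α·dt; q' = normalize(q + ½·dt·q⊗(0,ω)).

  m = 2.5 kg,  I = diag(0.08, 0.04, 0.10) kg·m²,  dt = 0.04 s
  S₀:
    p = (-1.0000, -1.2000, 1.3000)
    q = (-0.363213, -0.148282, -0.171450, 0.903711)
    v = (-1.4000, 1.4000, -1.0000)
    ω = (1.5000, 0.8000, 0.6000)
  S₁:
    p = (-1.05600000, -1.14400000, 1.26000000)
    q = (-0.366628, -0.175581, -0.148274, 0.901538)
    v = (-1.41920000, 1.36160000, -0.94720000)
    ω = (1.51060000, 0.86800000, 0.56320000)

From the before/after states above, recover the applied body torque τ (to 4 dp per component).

τ = (0.0500, 0.0500, -0.1400)

Δω = ω₁−ω₀ = (0.01060000, 0.06800000, -0.03680000)
precession coupling = (0.0288, -0.0180, -0.0480)
applied torque τ = (0.0500, 0.0500, -0.1400)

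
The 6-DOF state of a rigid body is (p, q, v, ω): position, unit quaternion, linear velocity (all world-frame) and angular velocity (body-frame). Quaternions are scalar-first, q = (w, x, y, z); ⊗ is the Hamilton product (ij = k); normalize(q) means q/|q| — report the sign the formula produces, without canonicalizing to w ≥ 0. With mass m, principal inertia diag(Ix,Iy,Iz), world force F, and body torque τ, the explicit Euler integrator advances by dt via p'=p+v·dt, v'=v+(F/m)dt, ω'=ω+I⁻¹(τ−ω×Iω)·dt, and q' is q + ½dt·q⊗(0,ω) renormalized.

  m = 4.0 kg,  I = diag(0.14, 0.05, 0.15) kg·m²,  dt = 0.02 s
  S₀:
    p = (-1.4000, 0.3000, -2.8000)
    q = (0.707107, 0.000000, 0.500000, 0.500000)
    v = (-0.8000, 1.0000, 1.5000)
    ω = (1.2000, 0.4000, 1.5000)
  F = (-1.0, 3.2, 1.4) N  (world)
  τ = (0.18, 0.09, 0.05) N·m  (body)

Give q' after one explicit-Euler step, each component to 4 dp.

q' = (0.6975, 0.0140, 0.5087, 0.5045)

Hamilton product q⊗(0,ω) = (-0.9500000, 1.3985284, 0.8828428, 0.4606605)
q + ½dt·q⊗(0,ω), renormalized = (0.6975, 0.0140, 0.5087, 0.5045)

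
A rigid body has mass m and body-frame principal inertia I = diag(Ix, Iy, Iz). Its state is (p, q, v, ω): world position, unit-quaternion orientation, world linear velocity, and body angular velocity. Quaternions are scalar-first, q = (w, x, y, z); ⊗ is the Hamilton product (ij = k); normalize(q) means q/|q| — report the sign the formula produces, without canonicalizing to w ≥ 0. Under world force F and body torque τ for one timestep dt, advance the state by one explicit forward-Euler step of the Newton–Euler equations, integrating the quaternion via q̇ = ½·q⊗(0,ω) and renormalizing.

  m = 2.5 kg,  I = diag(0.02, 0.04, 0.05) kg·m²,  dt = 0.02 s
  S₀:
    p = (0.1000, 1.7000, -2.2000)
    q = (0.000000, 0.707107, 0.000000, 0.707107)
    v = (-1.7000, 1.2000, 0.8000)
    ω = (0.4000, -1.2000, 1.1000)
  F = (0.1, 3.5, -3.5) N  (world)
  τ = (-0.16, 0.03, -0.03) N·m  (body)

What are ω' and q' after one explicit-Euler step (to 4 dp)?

ω' = (0.2532, -1.1784, 1.0918)
q' = (-0.0106, 0.7155, -0.0049, 0.6985)

gyro term ω×Iω = (-0.0132, -0.0132, -0.0096)
angular accel α = (-7.3400, 1.0800, -0.4080)
ω' = ω + α·dt = (0.2532, -1.1784, 1.0918)
Hamilton product q⊗(0,ω) = (-1.0606605, 0.8485284, -0.4949749, -0.8485284)
updated quaternion q' = (-0.0106, 0.7155, -0.0049, 0.6985)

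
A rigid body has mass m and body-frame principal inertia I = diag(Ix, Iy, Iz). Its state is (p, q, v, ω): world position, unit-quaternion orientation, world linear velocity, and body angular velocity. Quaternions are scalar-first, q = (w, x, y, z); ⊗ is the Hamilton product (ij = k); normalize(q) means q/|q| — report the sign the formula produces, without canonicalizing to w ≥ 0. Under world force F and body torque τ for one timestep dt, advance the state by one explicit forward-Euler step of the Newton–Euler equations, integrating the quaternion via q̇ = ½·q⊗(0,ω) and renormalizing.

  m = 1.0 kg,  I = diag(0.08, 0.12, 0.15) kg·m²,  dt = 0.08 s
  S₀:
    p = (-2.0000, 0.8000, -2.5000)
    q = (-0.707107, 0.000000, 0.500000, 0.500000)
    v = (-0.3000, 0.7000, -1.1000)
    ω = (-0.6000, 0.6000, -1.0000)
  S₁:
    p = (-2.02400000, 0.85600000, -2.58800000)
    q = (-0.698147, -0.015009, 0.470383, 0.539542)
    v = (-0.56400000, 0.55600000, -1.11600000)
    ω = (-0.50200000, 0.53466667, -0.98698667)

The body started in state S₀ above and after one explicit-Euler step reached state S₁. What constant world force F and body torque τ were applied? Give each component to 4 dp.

F = (-3.3000, -1.8000, -0.2000)
τ = (0.0800, -0.1400, 0.0100)

rate change Δω = (0.09800000, -0.06533333, 0.01301333)
I·α + gyro = (0.0800, -0.1400, 0.0100)
v₁ − v₀ = (-0.26400000, -0.14400000, -0.01600000)
m·(v₁−v₀)/dt = (-3.3000, -1.8000, -0.2000)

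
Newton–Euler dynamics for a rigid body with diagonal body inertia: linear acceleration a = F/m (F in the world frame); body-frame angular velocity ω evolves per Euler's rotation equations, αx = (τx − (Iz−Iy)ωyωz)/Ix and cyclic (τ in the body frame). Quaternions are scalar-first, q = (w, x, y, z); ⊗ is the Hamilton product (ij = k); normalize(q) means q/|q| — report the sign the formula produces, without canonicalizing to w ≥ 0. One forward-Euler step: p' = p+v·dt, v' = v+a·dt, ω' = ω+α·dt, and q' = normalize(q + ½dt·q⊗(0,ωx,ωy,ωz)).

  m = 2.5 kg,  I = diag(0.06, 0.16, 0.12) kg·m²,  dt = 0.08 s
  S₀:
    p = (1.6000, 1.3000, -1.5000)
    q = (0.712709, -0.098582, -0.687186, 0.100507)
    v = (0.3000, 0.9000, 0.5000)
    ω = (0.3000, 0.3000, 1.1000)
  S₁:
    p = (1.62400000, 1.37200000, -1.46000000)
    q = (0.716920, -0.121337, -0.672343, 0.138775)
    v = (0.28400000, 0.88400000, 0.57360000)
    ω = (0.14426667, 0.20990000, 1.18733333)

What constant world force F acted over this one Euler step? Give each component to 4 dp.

Δv = v₁−v₀ = (-0.01600000, -0.01600000, 0.07360000)
F = m·Δv/dt = (-0.5000, -0.5000, 2.3000)

F = (-0.5000, -0.5000, 2.3000)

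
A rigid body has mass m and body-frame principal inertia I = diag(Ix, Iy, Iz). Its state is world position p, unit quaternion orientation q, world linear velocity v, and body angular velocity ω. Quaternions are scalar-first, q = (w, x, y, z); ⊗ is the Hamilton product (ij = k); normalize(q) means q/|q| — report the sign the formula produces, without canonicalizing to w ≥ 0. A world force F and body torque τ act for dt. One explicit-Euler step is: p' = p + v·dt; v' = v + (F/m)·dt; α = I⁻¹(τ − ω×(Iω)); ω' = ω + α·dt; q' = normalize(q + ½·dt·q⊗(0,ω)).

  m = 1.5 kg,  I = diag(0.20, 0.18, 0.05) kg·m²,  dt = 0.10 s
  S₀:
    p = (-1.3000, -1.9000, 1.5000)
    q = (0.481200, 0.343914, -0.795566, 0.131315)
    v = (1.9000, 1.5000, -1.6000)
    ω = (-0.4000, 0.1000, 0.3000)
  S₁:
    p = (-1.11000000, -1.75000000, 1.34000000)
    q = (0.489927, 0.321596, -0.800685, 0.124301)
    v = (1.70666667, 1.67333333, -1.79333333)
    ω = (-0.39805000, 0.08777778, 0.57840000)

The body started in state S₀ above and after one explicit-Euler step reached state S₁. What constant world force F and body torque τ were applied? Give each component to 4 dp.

Δv = v₁−v₀ = (-0.19333333, 0.17333333, -0.19333333)
applied force F = (-2.9000, 2.6000, -2.9000)
ω₁ − ω₀ = (0.00195000, -0.01222222, 0.27840000)
gyro term ω₀×Iω₀ = (-0.0039, -0.0180, 0.0008)
applied torque τ = (0.0000, -0.0400, 0.1400)

F = (-2.9000, 2.6000, -2.9000)
τ = (0.0000, -0.0400, 0.1400)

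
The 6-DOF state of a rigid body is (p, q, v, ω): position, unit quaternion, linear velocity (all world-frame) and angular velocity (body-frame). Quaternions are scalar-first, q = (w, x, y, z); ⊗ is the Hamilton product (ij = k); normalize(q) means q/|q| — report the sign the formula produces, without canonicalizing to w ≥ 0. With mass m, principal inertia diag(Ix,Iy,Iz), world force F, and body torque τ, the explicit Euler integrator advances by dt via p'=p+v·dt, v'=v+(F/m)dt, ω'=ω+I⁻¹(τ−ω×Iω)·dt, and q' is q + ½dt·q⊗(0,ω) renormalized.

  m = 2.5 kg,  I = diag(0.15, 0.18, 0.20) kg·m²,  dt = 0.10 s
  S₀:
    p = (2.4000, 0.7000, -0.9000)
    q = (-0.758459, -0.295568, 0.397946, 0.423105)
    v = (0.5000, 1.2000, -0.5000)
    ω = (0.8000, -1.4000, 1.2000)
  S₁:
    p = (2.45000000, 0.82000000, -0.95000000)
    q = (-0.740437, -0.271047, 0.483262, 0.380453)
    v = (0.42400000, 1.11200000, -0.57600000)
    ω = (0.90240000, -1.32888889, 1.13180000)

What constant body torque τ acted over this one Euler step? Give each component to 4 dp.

τ = (0.1200, 0.0800, -0.1700)

rate change Δω = (0.10240000, 0.07111111, -0.06820000)
precession coupling = (-0.0336, -0.0480, -0.0336)
applied torque τ = (0.1200, 0.0800, -0.1700)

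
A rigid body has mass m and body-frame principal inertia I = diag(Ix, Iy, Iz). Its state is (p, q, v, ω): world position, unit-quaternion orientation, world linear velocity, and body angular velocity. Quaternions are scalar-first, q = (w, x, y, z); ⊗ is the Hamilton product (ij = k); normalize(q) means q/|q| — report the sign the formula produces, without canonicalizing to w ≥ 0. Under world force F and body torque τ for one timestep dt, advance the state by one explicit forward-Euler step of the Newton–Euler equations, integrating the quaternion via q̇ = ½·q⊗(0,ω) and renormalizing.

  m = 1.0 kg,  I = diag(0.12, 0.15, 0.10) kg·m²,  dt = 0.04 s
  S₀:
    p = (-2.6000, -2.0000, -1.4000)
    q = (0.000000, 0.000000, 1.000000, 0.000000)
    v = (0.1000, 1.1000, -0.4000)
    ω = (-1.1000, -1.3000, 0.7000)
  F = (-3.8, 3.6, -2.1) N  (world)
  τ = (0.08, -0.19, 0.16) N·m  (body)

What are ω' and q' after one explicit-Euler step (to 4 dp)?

ω' = (-1.0885, -1.3466, 0.7468)
q' = (0.0260, 0.0140, 0.9993, 0.0220)

angular accel α = (0.2875, -1.1640, 1.1710)
new body rate ω' = (-1.0885, -1.3466, 0.7468)
2q̇ = q⊗(0,ω) = (1.3000000, 0.7000000, 0.0000000, 1.1000000)
q' = normalize(q + ½dt·q⊗(0,ω)) = (0.0260, 0.0140, 0.9993, 0.0220)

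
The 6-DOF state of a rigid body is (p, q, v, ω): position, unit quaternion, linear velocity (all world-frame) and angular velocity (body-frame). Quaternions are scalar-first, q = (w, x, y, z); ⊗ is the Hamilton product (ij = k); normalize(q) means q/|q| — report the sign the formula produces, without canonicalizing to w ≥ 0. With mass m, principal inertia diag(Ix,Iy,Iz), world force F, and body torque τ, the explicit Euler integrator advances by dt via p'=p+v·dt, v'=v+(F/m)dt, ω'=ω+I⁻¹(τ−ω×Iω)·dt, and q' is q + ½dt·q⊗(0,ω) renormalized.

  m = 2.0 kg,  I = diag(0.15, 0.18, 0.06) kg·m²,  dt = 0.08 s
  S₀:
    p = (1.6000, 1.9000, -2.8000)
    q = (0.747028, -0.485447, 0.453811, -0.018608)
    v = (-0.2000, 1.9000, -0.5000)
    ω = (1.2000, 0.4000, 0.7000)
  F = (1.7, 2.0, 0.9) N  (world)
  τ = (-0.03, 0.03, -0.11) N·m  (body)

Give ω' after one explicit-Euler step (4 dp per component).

ω' = (1.2019, 0.3797, 0.5341)

angular accel α = (0.0240, -0.2533, -2.0733)
new body rate ω' = (1.2019, 0.3797, 0.5341)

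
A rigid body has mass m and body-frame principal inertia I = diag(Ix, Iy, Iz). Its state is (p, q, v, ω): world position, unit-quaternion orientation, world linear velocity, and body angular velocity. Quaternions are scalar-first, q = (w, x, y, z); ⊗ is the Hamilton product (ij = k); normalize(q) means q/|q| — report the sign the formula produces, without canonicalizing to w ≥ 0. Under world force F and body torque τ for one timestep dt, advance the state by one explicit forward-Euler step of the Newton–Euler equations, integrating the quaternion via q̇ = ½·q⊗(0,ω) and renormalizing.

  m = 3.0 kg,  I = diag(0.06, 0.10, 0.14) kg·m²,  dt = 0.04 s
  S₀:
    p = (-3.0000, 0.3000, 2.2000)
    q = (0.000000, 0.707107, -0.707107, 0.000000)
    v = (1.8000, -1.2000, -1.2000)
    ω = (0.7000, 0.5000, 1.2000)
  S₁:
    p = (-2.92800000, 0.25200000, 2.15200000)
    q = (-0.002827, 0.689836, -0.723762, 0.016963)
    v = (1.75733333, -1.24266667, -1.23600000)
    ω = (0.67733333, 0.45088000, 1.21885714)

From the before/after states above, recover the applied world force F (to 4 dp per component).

velocity change Δv = (-0.04266667, -0.04266667, -0.03600000)
F = m·Δv/dt = (-3.2000, -3.2000, -2.7000)

F = (-3.2000, -3.2000, -2.7000)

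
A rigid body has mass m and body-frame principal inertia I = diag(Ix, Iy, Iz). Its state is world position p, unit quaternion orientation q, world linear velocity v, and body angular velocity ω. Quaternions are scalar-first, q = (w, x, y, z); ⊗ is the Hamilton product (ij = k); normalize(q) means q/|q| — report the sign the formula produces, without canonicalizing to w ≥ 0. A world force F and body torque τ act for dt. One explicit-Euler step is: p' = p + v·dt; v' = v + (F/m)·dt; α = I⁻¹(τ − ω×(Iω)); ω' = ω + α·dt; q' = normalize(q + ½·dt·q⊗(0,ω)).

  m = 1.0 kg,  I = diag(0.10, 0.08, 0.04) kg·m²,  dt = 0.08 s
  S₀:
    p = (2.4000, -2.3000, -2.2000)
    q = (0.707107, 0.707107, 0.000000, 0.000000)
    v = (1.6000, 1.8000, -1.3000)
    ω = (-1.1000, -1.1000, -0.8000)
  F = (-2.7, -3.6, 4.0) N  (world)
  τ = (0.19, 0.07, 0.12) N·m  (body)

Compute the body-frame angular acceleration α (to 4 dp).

α = (2.2520, 0.2150, 3.6050)

gyro term ω×Iω = (-0.0352, 0.0528, -0.0242)
angular accel α = (2.2520, 0.2150, 3.6050)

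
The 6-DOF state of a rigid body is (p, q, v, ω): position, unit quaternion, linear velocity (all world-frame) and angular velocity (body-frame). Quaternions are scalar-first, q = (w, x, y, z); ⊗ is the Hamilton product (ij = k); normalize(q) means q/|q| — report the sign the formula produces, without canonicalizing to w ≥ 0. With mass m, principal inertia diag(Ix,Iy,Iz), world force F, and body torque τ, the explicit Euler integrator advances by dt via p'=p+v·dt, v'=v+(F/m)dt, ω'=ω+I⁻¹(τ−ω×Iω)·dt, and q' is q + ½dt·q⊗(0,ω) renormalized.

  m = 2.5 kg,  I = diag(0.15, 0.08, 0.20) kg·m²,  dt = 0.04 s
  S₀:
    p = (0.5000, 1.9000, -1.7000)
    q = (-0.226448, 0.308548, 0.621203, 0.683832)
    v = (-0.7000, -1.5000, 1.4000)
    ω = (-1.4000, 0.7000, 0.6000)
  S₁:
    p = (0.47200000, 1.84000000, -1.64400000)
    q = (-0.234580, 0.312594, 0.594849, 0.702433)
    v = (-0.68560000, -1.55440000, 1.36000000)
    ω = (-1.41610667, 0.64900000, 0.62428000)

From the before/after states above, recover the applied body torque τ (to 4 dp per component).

τ = (-0.0100, -0.0600, 0.1900)

Δω = ω₁−ω₀ = (-0.01610667, -0.05100000, 0.02428000)
ω₀×(Iω₀) = (0.0504, 0.0420, 0.0686)
τ = I·(Δω/dt) + ω₀×(Iω₀) = (-0.0100, -0.0600, 0.1900)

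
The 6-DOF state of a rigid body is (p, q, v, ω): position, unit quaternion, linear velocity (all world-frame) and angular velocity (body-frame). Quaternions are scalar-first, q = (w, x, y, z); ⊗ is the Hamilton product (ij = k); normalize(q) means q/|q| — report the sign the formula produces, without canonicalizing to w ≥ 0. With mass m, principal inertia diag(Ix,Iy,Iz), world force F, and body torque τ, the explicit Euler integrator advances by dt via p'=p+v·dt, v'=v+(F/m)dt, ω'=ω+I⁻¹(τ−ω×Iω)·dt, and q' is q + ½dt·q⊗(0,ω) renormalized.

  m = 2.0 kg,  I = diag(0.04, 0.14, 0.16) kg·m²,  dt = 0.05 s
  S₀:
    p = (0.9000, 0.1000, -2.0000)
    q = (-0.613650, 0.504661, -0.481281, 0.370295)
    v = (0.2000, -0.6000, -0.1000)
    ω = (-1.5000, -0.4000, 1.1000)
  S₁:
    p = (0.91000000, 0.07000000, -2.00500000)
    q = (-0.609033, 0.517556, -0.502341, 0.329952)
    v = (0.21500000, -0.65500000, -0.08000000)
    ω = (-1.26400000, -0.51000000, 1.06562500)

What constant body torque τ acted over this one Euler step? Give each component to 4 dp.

Δω = ω₁−ω₀ = (0.23600000, -0.11000000, -0.03437500)
τ = I·(Δω/dt) + ω₀×(Iω₀) = (0.1800, -0.1100, -0.0500)

τ = (0.1800, -0.1100, -0.0500)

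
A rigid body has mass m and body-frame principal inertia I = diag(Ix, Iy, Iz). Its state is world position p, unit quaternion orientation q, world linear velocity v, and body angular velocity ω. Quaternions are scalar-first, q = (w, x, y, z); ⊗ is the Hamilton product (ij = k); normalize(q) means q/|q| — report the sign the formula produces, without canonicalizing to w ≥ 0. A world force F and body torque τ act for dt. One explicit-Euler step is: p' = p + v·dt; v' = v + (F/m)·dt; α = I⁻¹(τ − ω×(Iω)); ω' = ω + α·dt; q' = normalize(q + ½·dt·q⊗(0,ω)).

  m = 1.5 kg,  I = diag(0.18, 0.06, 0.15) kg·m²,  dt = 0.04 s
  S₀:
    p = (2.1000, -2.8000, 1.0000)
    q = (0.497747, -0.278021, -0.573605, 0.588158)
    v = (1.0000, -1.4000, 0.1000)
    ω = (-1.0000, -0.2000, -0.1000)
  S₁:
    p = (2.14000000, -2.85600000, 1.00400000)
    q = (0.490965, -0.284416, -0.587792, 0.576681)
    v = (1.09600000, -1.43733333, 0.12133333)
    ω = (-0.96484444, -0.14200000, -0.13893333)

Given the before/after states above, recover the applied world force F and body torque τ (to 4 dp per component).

Δω = ω₁−ω₀ = (0.03515556, 0.05800000, -0.03893333)
I·α + gyro = (0.1600, 0.0900, -0.1700)
v₁ − v₀ = (0.09600000, -0.03733333, 0.02133333)
F = m·Δv/dt = (3.6000, -1.4000, 0.8000)

F = (3.6000, -1.4000, 0.8000)
τ = (0.1600, 0.0900, -0.1700)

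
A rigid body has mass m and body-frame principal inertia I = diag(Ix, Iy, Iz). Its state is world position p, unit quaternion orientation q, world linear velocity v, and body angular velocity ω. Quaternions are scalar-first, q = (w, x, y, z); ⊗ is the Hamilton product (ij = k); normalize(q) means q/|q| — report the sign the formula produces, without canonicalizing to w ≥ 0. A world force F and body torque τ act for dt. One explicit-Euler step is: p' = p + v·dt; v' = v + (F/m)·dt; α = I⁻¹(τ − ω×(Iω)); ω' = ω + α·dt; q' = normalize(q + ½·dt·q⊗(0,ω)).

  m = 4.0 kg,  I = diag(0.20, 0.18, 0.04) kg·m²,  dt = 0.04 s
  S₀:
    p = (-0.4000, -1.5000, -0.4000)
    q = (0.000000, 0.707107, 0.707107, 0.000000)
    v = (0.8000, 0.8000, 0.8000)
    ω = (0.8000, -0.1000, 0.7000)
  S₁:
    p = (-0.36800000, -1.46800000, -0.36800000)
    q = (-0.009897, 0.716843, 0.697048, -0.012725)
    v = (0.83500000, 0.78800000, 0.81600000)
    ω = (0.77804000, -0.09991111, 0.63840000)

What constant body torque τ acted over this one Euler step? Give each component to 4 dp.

τ = (-0.1000, 0.0900, -0.0600)

rate change Δω = (-0.02196000, 0.00008889, -0.06160000)
applied torque τ = (-0.1000, 0.0900, -0.0600)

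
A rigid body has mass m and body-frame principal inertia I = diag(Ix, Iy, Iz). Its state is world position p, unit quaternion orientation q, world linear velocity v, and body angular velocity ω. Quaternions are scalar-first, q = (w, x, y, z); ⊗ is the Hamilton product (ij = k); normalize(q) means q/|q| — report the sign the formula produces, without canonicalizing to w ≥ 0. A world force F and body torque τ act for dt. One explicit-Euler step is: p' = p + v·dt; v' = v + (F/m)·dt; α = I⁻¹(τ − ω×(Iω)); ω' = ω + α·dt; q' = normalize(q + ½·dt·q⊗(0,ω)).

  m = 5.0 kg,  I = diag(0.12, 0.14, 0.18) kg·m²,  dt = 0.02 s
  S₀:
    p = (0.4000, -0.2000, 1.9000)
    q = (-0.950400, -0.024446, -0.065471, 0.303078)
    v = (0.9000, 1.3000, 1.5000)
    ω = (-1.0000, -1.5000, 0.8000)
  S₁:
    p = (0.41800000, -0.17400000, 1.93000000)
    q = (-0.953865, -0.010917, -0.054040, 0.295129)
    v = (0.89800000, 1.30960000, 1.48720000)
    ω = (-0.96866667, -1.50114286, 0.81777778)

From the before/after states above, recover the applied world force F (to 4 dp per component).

velocity change Δv = (-0.00200000, 0.00960000, -0.01280000)
applied force F = (-0.5000, 2.4000, -3.2000)

F = (-0.5000, 2.4000, -3.2000)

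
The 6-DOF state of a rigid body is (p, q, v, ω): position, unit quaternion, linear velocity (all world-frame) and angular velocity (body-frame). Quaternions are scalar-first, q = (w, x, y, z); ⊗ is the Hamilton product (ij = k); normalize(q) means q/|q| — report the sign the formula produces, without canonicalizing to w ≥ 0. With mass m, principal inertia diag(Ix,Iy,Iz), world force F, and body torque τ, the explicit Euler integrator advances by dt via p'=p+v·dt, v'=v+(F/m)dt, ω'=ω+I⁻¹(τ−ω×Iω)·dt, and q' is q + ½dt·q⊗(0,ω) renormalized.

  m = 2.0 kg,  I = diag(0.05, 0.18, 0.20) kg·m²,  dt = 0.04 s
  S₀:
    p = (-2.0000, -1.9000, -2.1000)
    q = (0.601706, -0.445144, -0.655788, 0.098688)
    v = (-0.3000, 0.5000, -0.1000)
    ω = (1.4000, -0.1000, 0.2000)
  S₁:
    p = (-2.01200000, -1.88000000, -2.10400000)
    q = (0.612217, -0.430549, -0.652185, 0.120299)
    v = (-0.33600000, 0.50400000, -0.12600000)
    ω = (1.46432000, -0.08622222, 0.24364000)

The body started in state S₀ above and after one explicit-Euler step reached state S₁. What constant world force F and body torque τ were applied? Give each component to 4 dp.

v₁ − v₀ = (-0.03600000, 0.00400000, -0.02600000)
applied force F = (-1.8000, 0.2000, -1.3000)
Δω = ω₁−ω₀ = (0.06432000, 0.01377778, 0.04364000)
gyro term ω₀×Iω₀ = (-0.0004, -0.0420, -0.0182)
τ = I·(Δω/dt) + ω₀×(Iω₀) = (0.0800, 0.0200, 0.2000)

F = (-1.8000, 0.2000, -1.3000)
τ = (0.0800, 0.0200, 0.2000)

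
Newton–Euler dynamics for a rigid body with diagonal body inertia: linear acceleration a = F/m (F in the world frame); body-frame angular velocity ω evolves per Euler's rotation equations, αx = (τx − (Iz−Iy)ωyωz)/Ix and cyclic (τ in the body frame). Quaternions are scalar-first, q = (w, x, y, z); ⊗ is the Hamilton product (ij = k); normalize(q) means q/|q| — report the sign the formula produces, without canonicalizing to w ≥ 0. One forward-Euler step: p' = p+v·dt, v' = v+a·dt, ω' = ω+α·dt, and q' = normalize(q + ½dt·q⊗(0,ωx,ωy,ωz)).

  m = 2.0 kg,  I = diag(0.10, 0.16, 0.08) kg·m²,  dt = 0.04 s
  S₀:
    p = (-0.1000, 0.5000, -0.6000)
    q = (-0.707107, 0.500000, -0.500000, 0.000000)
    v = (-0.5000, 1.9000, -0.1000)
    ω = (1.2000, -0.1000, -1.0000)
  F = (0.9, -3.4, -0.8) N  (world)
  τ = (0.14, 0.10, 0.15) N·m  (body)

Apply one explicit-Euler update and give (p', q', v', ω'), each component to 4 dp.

ω×(Iω) gyroscopic = (-0.0080, -0.0240, -0.0072)
angular accel α = (1.4800, 0.7750, 1.9650)
new body rate ω' = (1.2592, -0.0690, -0.9214)
Hamilton product q⊗(0,ω) = (-0.6500000, -0.3485284, 0.5707107, 1.2571070)
q + ½dt·q⊗(0,ω), renormalized = (-0.7198, 0.4928, -0.4883, 0.0251)
linear accel F/m = (0.4500, -1.7000, -0.4000)
p' = p + v·dt = (-0.1200, 0.5760, -0.6040)
new velocity v' = (-0.4820, 1.8320, -0.1160)

p' = (-0.1200, 0.5760, -0.6040)
q' = (-0.7198, 0.4928, -0.4883, 0.0251)
v' = (-0.4820, 1.8320, -0.1160)
ω' = (1.2592, -0.0690, -0.9214)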